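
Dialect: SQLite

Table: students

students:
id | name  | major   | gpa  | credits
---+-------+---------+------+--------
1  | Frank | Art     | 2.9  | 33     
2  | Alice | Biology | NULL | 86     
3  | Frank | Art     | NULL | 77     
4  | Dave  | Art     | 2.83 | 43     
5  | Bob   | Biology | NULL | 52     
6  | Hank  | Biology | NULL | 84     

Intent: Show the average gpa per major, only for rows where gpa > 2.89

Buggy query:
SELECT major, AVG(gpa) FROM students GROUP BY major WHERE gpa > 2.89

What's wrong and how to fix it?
Bug: Row-level WHERE must come before GROUP BY in the clause order

Fix: Move the WHERE clause before GROUP BY

Corrected query:
SELECT major, AVG(gpa) FROM students WHERE gpa > 2.89 GROUP BY major

Result:
major | AVG(gpa)
------+---------
Art   | 2.9     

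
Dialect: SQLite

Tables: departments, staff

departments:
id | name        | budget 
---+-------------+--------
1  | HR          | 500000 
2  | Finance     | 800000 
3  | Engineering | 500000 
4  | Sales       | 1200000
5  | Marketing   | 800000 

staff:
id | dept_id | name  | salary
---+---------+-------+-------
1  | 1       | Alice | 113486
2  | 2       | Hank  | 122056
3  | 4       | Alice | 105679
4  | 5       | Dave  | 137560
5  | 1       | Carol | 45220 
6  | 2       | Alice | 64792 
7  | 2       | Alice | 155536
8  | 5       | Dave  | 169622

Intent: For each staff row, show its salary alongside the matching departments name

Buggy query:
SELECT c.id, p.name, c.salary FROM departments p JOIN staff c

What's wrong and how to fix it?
Bug: Missing join condition: each staff row is matched to all departments rows instead of just its own

Fix: Specify the join condition linking the foreign key to the parent id

Corrected query:
SELECT c.id, p.name, c.salary FROM departments p JOIN staff c ON c.dept_id = p.id

Result:
id | name      | salary
---+-----------+-------
1  | HR        | 113486
2  | Finance   | 122056
3  | Sales     | 105679
4  | Marketing | 137560
5  | HR        | 45220 
6  | Finance   | 64792 
7  | Finance   | 155536
8  | Marketing | 169622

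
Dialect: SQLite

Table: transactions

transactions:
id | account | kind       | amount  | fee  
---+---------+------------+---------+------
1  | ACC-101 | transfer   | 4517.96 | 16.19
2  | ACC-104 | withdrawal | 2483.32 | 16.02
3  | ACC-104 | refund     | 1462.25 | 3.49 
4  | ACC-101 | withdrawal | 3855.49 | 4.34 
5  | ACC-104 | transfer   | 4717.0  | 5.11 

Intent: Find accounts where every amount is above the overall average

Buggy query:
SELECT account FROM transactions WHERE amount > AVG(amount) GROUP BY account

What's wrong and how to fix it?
Bug: WHERE evaluates per row before aggregation, so AVG() is unavailable

Fix: Compute the overall average in a scalar subquery and compare each group's MIN against it in HAVING

Corrected query:
SELECT account FROM transactions GROUP BY account HAVING MIN(amount) > (SELECT AVG(amount) FROM transactions)

Result:
account
-------
ACC-101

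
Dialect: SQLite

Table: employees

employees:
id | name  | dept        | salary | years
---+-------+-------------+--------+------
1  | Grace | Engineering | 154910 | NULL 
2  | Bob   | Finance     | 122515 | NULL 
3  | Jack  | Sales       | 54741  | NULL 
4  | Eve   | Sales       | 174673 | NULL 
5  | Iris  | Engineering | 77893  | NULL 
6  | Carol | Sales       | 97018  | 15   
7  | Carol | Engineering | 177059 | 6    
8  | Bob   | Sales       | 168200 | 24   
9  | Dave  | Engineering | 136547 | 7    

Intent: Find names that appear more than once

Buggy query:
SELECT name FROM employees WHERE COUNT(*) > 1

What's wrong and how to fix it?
Bug: COUNT(*) is an aggregate and cannot be used in WHERE

Fix: Group first, then use HAVING for the count condition

Corrected query:
SELECT name FROM employees GROUP BY name HAVING COUNT(*) > 1

Result:
name 
-----
Bob  
Carol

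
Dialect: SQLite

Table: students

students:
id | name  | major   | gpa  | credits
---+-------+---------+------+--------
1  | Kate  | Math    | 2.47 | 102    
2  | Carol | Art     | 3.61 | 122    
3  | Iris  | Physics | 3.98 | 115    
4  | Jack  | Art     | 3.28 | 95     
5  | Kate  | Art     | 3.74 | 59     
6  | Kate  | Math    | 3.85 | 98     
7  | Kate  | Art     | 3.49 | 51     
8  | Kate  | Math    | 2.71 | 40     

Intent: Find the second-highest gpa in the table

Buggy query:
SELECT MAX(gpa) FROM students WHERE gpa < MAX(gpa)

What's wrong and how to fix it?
Bug: MAX(gpa) on the right of the comparison is an aggregate-in-WHERE error

Fix: Put the inner MAX in a scalar subquery

Corrected query:
SELECT MAX(gpa) FROM students WHERE gpa < (SELECT MAX(gpa) FROM students)

Result:
MAX(gpa)
--------
3.85    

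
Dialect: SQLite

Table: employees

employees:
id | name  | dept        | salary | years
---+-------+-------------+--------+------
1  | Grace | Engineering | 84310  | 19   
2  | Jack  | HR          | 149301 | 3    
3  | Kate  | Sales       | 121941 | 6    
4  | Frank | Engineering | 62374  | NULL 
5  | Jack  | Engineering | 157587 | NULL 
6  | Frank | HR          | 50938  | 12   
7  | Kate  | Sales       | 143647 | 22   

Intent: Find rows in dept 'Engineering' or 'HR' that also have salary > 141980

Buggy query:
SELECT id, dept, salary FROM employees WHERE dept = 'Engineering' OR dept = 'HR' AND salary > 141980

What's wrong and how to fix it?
Bug: AND binds tighter than OR, so this parses as dept = 'Engineering' OR (dept = 'HR' AND salary > 141980)

Fix: Group the OR with parentheses (or use IN), then AND the threshold

Corrected query:
SELECT id, dept, salary FROM employees WHERE (dept = 'Engineering' OR dept = 'HR') AND salary > 141980

Result:
id | dept        | salary
---+-------------+-------
2  | HR          | 149301
5  | Engineering | 157587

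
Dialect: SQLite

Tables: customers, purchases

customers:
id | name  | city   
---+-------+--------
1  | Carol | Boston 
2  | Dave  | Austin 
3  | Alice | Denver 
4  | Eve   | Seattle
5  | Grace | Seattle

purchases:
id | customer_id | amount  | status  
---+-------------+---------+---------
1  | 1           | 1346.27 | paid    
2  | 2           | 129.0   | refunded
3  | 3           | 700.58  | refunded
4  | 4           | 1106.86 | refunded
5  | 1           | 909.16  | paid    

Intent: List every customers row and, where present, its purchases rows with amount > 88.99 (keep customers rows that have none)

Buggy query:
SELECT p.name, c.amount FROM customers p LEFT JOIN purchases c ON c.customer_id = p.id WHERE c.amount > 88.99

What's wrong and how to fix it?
Bug: Filtering c.amount in WHERE discards the NULL rows produced by LEFT JOIN, turning it into an inner join

Fix: Put 'c.amount > 88.99' in the JOIN's ON clause instead of WHERE

Corrected query:
SELECT p.name, c.amount FROM customers p LEFT JOIN purchases c ON c.customer_id = p.id AND c.amount > 88.99

Result:
name  | amount 
------+--------
Carol | 909.16 
Carol | 1346.27
Dave  | 129    
Alice | 700.58 
Eve   | 1106.86
Grace | NULL   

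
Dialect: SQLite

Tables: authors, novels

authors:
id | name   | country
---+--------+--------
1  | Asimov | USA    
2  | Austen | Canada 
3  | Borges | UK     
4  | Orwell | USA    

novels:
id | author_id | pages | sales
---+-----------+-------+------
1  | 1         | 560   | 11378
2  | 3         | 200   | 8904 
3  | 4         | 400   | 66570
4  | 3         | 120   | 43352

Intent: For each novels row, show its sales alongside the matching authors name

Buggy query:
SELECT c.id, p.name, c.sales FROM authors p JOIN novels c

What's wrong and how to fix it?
Bug: Missing join condition: each novels row is matched to all authors rows instead of just its own

Fix: Specify the join condition linking the foreign key to the parent id

Corrected query:
SELECT c.id, p.name, c.sales FROM authors p JOIN novels c ON c.author_id = p.id

Result:
id | name   | sales
---+--------+------
1  | Asimov | 11378
2  | Borges | 8904 
3  | Orwell | 66570
4  | Borges | 43352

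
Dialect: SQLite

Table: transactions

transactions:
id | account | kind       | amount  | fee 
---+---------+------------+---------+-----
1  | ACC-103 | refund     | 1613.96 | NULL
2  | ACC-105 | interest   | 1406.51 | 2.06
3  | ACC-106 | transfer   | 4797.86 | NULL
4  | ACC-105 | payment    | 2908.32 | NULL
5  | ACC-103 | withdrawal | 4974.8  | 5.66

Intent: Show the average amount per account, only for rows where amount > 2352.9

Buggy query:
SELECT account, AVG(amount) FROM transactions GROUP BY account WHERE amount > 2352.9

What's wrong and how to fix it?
Bug: Row-level WHERE must come before GROUP BY in the clause order

Fix: Move the WHERE clause before GROUP BY

Corrected query:
SELECT account, AVG(amount) FROM transactions WHERE amount > 2352.9 GROUP BY account

Result:
account | AVG(amount)
--------+------------
ACC-103 | 4974.8     
ACC-105 | 2908.32    
ACC-106 | 4797.86    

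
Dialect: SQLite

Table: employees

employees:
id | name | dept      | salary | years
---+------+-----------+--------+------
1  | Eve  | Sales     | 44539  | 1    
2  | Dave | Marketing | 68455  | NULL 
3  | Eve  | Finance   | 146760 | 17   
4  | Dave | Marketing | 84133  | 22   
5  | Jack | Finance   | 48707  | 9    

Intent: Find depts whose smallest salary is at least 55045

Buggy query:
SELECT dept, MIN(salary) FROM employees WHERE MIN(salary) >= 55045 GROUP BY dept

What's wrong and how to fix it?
Bug: Aggregates like MIN are computed per group after WHERE runs

Fix: Replace WHERE with HAVING after the GROUP BY

Corrected query:
SELECT dept, MIN(salary) FROM employees GROUP BY dept HAVING MIN(salary) >= 55045

Result:
dept      | MIN(salary)
----------+------------
Marketing | 68455      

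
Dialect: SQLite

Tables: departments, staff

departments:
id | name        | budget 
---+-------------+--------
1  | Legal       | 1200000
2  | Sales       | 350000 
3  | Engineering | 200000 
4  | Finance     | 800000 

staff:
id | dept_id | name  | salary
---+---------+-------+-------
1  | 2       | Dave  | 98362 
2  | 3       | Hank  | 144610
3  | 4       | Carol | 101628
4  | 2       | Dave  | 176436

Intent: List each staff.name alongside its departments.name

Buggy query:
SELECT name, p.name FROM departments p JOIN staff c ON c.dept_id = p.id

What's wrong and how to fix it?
Bug: Both tables have a 'name' column; the unqualified reference is ambiguous

Fix: Qualify the column with its table alias (c.name)

Corrected query:
SELECT c.name, p.name FROM departments p JOIN staff c ON c.dept_id = p.id

Result:
name  | name       
------+------------
Dave  | Sales      
Hank  | Engineering
Carol | Finance    
Dave  | Sales      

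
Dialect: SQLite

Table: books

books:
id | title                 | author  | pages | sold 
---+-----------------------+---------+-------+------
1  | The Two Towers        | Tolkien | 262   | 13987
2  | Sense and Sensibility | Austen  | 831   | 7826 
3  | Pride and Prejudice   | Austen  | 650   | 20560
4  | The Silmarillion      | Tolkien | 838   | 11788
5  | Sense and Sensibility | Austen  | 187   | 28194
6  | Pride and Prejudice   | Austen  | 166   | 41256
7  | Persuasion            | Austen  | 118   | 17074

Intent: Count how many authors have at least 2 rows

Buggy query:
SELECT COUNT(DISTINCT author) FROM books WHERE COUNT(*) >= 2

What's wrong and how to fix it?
Bug: WHERE filters individual rows, not groups, so a group-level COUNT is invalid there

Fix: Use a subquery that GROUPs and filters with HAVING, then count its rows

Corrected query:
SELECT COUNT(*) FROM (SELECT author FROM books GROUP BY author HAVING COUNT(*) >= 2)

Result:
COUNT(*)
--------
2       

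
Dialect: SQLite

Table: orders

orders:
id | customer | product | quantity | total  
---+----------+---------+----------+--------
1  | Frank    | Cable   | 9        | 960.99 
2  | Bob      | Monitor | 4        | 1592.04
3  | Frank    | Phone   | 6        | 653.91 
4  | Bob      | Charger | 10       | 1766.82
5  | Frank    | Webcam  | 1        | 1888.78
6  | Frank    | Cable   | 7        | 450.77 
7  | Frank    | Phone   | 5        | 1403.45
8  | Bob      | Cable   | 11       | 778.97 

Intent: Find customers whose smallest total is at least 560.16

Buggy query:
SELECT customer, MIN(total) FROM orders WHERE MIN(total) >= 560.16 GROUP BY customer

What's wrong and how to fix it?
Bug: Aggregates like MIN are computed per group after WHERE runs

Fix: Use HAVING for the per-group MIN condition

Corrected query:
SELECT customer, MIN(total) FROM orders GROUP BY customer HAVING MIN(total) >= 560.16

Result:
customer | MIN(total)
---------+-----------
Bob      | 778.97    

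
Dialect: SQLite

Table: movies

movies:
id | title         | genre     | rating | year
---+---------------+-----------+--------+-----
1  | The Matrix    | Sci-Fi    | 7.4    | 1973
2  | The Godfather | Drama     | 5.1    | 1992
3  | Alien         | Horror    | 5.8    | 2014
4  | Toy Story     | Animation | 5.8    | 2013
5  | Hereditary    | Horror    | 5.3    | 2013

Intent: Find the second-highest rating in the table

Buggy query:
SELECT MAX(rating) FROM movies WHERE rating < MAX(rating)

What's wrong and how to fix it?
Bug: The inner MAX is an aggregate inside WHERE, which is not allowed

Fix: Compute the overall MAX in a subquery, then take MAX of rows below it

Corrected query:
SELECT MAX(rating) FROM movies WHERE rating < (SELECT MAX(rating) FROM movies)

Result:
MAX(rating)
-----------
5.8        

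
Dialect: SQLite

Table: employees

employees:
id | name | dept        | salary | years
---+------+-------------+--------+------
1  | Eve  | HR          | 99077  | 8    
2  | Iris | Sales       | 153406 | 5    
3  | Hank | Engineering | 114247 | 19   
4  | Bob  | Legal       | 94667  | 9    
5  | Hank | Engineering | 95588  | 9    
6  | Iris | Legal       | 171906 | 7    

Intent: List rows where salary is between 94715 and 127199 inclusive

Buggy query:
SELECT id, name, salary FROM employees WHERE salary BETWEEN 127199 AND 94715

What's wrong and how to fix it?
Bug: The bounds are reversed; BETWEEN a AND b requires a <= b to match anything

Fix: Swap the bounds so the smaller value comes first

Corrected query:
SELECT id, name, salary FROM employees WHERE salary BETWEEN 94715 AND 127199

Result:
id | name | salary
---+------+-------
1  | Eve  | 99077 
3  | Hank | 114247
5  | Hank | 95588 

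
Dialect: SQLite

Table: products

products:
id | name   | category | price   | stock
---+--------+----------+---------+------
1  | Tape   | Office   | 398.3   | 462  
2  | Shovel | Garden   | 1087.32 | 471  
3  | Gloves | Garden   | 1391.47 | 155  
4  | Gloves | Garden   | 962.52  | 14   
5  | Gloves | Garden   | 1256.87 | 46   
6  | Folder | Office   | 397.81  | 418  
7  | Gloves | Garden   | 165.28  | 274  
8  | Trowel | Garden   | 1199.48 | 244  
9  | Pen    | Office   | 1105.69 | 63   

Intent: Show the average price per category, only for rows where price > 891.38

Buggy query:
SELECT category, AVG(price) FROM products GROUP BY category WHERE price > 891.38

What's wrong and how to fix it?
Bug: Row-level WHERE must come before GROUP BY in the clause order

Fix: Place WHERE between FROM and GROUP BY

Corrected query:
SELECT category, AVG(price) FROM products WHERE price > 891.38 GROUP BY category

Result:
category | AVG(price)
---------+-----------
Garden   | 1179.532  
Office   | 1105.69   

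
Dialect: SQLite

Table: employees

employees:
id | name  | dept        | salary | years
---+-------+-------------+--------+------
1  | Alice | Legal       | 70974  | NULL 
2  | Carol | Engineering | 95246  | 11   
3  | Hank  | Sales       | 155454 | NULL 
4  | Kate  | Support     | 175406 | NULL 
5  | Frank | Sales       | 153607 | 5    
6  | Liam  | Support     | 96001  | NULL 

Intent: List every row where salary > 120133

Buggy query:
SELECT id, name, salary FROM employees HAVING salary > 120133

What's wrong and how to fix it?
Bug: This is a non-aggregate query (no GROUP BY, no aggregates), so in SQLite the HAVING clause is invalid here; a row-level condition belongs in WHERE

Fix: Replace HAVING with WHERE since the condition applies to individual rows

Corrected query:
SELECT id, name, salary FROM employees WHERE salary > 120133

Result:
id | name  | salary
---+-------+-------
3  | Hank  | 155454
4  | Kate  | 175406
5  | Frank | 153607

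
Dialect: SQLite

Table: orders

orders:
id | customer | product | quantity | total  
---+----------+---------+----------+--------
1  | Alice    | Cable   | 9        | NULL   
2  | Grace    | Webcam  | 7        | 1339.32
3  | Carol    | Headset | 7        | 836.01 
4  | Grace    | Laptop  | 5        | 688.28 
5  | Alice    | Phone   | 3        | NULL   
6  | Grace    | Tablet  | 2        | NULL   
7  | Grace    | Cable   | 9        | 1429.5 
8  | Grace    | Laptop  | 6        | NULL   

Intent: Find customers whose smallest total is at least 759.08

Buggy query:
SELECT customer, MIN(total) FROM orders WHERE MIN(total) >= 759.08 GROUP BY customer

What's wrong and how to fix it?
Bug: Aggregates like MIN are computed per group after WHERE runs

Fix: Use HAVING for the per-group MIN condition

Corrected query:
SELECT customer, MIN(total) FROM orders GROUP BY customer HAVING MIN(total) >= 759.08

Result:
customer | MIN(total)
---------+-----------
Carol    | 836.01    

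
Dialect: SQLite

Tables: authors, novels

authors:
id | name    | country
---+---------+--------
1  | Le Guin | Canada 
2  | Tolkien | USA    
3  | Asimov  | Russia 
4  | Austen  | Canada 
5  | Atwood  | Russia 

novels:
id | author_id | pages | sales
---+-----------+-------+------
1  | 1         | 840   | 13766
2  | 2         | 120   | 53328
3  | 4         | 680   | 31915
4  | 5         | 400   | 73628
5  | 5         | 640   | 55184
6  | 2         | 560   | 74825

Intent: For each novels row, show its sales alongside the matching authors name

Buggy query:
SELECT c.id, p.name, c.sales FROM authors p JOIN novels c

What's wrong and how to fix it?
Bug: Missing join condition: each novels row is matched to all authors rows instead of just its own

Fix: Add ON c.author_id = p.id to the JOIN

Corrected query:
SELECT c.id, p.name, c.sales FROM authors p JOIN novels c ON c.author_id = p.id

Result:
id | name    | sales
---+---------+------
1  | Le Guin | 13766
2  | Tolkien | 53328
3  | Austen  | 31915
4  | Atwood  | 73628
5  | Atwood  | 55184
6  | Tolkien | 74825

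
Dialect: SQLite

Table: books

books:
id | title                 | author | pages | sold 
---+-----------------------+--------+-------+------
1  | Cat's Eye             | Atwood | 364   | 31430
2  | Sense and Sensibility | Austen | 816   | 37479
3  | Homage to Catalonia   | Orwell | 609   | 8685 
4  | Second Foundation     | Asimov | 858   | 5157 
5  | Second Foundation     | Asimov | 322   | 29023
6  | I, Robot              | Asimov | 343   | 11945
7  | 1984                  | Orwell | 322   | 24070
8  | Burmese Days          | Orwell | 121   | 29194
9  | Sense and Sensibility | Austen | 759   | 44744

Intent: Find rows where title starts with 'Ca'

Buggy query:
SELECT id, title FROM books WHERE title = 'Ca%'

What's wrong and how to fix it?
Bug: '=' compares the literal string including the % character; pattern matching needs LIKE

Fix: Use LIKE for wildcard pattern matching

Corrected query:
SELECT id, title FROM books WHERE title LIKE 'Ca%'

Result:
id | title    
---+----------
1  | Cat's Eye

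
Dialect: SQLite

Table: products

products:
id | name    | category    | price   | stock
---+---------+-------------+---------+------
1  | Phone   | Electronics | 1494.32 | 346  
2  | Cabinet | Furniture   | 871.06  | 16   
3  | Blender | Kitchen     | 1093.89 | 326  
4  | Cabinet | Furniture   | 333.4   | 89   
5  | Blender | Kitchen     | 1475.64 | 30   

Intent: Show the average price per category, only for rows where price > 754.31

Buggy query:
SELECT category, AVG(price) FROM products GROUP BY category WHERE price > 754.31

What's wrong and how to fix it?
Bug: WHERE cannot follow GROUP BY

Fix: Place WHERE between FROM and GROUP BY

Corrected query:
SELECT category, AVG(price) FROM products WHERE price > 754.31 GROUP BY category

Result:
category    | AVG(price)
------------+-----------
Electronics | 1494.32   
Furniture   | 871.06    
Kitchen     | 1284.765  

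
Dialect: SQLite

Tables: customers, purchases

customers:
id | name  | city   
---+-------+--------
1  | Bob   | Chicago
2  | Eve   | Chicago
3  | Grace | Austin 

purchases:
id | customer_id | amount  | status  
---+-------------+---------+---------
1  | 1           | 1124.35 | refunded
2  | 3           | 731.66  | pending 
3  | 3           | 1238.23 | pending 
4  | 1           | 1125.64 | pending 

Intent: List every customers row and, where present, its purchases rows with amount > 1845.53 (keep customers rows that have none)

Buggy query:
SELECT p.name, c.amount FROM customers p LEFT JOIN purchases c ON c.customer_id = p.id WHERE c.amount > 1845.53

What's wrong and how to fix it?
Bug: Filtering c.amount in WHERE discards the NULL rows produced by LEFT JOIN, turning it into an inner join

Fix: Move the right-table condition into the ON clause so unmatched parents are kept

Corrected query:
SELECT p.name, c.amount FROM customers p LEFT JOIN purchases c ON c.customer_id = p.id AND c.amount > 1845.53

Result:
name  | amount
------+-------
Bob   | NULL  
Eve   | NULL  
Grace | NULL  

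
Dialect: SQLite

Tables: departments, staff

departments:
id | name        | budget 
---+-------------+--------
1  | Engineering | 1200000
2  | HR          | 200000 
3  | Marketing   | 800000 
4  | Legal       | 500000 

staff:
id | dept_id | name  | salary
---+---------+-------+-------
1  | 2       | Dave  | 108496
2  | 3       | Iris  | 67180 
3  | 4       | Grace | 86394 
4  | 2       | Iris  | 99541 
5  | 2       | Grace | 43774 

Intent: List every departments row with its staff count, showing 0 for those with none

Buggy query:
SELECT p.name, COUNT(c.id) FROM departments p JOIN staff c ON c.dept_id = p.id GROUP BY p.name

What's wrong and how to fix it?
Bug: INNER JOIN drops departments rows that have no matching staff rows

Fix: Use LEFT JOIN so parents without children still appear (COUNT(c.id) gives 0)

Corrected query:
SELECT p.name, COUNT(c.id) FROM departments p LEFT JOIN staff c ON c.dept_id = p.id GROUP BY p.name

Result:
name        | COUNT(c.id)
------------+------------
Engineering | 0          
HR          | 3          
Legal       | 1          
Marketing   | 1          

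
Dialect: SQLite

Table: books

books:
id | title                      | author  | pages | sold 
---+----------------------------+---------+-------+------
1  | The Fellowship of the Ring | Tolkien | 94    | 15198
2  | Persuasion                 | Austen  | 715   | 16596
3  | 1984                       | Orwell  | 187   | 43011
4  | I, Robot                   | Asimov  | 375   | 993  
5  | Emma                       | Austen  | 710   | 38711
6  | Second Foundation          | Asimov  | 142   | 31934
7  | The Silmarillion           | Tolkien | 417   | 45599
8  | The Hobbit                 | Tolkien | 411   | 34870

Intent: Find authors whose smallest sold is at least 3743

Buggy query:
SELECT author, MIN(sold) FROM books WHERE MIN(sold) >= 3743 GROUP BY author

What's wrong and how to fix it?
Bug: MIN() in WHERE is a misuse of aggregate

Fix: Use HAVING for the per-group MIN condition

Corrected query:
SELECT author, MIN(sold) FROM books GROUP BY author HAVING MIN(sold) >= 3743

Result:
author  | MIN(sold)
--------+----------
Austen  | 16596    
Orwell  | 43011    
Tolkien | 15198    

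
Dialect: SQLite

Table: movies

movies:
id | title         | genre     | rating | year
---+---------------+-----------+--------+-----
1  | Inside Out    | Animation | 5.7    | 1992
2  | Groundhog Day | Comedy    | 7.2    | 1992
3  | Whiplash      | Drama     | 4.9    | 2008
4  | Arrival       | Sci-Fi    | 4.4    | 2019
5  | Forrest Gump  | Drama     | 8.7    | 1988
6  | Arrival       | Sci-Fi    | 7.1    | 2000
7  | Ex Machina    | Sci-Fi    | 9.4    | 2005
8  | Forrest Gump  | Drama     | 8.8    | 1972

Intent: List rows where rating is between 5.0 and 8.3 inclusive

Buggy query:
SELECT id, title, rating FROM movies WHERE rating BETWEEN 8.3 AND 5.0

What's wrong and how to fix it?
Bug: BETWEEN expects the lower bound first; with 8.3 AND 5.0 the range is empty

Fix: Swap the bounds so the smaller value comes first

Corrected query:
SELECT id, title, rating FROM movies WHERE rating BETWEEN 5.0 AND 8.3

Result:
id | title         | rating
---+---------------+-------
1  | Inside Out    | 5.7   
2  | Groundhog Day | 7.2   
6  | Arrival       | 7.1   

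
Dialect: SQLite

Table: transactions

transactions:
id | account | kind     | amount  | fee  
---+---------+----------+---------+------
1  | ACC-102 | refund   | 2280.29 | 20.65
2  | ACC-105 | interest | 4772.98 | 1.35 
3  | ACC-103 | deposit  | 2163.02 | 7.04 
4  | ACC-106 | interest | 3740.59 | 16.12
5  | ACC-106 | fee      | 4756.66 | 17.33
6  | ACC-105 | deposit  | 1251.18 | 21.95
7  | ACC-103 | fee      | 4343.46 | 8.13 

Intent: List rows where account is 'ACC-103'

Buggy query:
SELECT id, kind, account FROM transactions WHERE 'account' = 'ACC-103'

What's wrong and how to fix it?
Bug: 'account' in single quotes is a string literal, not the column; the comparison is literal-vs-literal and never true

Fix: Reference the column as account without single quotes

Corrected query:
SELECT id, kind, account FROM transactions WHERE account = 'ACC-103'

Result:
id | kind    | account
---+---------+--------
3  | deposit | ACC-103
7  | fee     | ACC-103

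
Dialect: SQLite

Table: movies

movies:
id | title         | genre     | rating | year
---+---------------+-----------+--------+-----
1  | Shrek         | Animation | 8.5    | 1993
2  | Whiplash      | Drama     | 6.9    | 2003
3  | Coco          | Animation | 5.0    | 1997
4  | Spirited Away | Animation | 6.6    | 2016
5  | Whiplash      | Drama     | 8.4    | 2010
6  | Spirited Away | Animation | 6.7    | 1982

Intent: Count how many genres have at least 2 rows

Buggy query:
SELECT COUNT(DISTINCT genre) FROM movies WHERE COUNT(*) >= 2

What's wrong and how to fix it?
Bug: WHERE filters individual rows, not groups, so a group-level COUNT is invalid there

Fix: Group first with HAVING COUNT(*) >= 2, then COUNT the resulting groups

Corrected query:
SELECT COUNT(*) FROM (SELECT genre FROM movies GROUP BY genre HAVING COUNT(*) >= 2)

Result:
COUNT(*)
--------
2       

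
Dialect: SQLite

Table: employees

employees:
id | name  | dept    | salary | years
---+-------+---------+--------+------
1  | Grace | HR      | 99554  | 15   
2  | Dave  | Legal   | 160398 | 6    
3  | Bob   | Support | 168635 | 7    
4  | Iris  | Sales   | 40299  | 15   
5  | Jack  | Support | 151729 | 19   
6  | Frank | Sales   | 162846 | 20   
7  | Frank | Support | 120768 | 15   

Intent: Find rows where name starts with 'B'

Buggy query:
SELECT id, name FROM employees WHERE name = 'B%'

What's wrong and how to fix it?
Bug: '=' compares the literal string including the % character; pattern matching needs LIKE

Fix: Replace '=' with LIKE so 'B%' is treated as a pattern

Corrected query:
SELECT id, name FROM employees WHERE name LIKE 'B%'

Result:
id | name
---+-----
3  | Bob 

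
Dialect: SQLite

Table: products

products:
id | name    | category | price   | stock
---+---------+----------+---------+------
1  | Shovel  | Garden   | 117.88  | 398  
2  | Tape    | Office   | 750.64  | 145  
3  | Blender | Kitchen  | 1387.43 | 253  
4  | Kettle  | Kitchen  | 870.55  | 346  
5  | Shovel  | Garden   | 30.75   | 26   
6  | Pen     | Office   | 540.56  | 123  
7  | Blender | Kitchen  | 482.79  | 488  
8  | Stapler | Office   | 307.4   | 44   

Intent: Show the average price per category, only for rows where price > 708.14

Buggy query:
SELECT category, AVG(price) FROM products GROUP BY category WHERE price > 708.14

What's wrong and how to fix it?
Bug: WHERE cannot follow GROUP BY

Fix: Place WHERE between FROM and GROUP BY

Corrected query:
SELECT category, AVG(price) FROM products WHERE price > 708.14 GROUP BY category

Result:
category | AVG(price)
---------+-----------
Kitchen  | 1128.99   
Office   | 750.64    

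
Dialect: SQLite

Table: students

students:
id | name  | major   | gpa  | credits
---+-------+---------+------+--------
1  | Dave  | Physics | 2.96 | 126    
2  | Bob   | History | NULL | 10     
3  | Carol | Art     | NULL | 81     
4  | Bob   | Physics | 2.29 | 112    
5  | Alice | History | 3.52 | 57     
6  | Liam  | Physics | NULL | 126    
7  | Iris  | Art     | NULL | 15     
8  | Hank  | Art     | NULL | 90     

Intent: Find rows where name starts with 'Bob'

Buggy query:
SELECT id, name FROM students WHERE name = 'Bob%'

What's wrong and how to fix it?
Bug: '=' compares the literal string including the % character; pattern matching needs LIKE

Fix: Use LIKE for wildcard pattern matching

Corrected query:
SELECT id, name FROM students WHERE name LIKE 'Bob%'

Result:
id | name
---+-----
2  | Bob 
4  | Bob 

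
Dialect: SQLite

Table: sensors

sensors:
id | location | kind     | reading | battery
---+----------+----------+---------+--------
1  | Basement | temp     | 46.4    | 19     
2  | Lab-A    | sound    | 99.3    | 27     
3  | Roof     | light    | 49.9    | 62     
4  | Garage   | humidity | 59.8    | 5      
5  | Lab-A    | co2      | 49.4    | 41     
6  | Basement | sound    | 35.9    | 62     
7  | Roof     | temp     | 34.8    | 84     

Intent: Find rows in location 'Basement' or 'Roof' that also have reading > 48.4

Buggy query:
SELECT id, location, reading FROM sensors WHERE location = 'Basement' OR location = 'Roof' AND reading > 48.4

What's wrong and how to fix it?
Bug: Without parentheses, AND is evaluated before OR, so the reading filter only applies to the 'Roof' branch

Fix: Add parentheses around the OR so the AND applies to both alternatives

Corrected query:
SELECT id, location, reading FROM sensors WHERE (location = 'Basement' OR location = 'Roof') AND reading > 48.4

Result:
id | location | reading
---+----------+--------
3  | Roof     | 49.9   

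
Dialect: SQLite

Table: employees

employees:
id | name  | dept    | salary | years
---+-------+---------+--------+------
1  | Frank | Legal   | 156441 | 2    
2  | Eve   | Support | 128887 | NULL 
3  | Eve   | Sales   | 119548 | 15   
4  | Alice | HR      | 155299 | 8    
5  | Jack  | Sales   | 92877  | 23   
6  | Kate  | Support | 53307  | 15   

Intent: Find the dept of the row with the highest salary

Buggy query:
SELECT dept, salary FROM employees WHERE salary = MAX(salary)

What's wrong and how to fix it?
Bug: WHERE is evaluated per row; an aggregate over the whole table isn't defined there

Fix: Use a subquery: WHERE salary = (SELECT MAX(salary) FROM employees)

Corrected query:
SELECT dept, salary FROM employees WHERE salary = (SELECT MAX(salary) FROM employees)

Result:
dept  | salary
------+-------
Legal | 156441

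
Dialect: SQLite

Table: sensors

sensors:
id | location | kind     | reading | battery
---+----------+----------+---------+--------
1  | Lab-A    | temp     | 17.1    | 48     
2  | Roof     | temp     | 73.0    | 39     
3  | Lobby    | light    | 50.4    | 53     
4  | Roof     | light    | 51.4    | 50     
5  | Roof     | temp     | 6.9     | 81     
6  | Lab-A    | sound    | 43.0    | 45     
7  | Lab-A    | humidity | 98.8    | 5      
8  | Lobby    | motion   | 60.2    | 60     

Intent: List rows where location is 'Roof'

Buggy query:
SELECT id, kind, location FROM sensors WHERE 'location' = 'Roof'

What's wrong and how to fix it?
Bug: Single quotes denote string literals in SQL; the column name is being compared as a constant string

Fix: Reference the column as location without single quotes

Corrected query:
SELECT id, kind, location FROM sensors WHERE location = 'Roof'

Result:
id | kind  | location
---+-------+---------
2  | temp  | Roof    
4  | light | Roof    
5  | temp  | Roof    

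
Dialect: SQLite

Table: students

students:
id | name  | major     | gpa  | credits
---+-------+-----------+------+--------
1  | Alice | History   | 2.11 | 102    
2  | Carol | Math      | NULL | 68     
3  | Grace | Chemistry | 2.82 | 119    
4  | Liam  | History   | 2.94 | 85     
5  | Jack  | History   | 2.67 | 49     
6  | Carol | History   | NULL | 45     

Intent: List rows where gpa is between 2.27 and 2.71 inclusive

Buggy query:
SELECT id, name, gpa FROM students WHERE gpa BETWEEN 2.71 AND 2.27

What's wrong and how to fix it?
Bug: BETWEEN expects the lower bound first; with 2.71 AND 2.27 the range is empty

Fix: Swap the bounds so the smaller value comes first

Corrected query:
SELECT id, name, gpa FROM students WHERE gpa BETWEEN 2.27 AND 2.71

Result:
id | name | gpa 
---+------+-----
5  | Jack | 2.67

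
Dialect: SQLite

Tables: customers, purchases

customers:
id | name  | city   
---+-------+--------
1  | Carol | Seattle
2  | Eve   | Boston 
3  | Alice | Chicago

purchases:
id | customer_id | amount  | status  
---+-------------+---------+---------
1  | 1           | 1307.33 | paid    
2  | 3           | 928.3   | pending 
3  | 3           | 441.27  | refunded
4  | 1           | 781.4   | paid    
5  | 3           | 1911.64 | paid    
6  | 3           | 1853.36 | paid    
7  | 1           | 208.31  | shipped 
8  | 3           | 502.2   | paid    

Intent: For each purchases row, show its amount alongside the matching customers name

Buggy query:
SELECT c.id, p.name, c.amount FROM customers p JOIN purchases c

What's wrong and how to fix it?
Bug: Missing join condition: each purchases row is matched to all customers rows instead of just its own

Fix: Specify the join condition linking the foreign key to the parent id

Corrected query:
SELECT c.id, p.name, c.amount FROM customers p JOIN purchases c ON c.customer_id = p.id

Result:
id | name  | amount 
---+-------+--------
1  | Carol | 1307.33
2  | Alice | 928.3  
3  | Alice | 441.27 
4  | Carol | 781.4  
5  | Alice | 1911.64
6  | Alice | 1853.36
7  | Carol | 208.31 
8  | Alice | 502.2  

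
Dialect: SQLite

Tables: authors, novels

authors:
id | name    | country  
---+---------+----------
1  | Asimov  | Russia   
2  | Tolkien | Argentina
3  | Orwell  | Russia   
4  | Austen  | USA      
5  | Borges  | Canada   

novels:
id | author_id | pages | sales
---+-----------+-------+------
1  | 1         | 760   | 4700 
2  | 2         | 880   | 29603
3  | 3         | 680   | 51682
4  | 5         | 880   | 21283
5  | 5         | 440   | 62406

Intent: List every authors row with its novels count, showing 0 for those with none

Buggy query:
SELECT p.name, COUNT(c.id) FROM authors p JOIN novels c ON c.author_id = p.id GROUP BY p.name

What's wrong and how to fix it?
Bug: INNER JOIN drops authors rows that have no matching novels rows

Fix: Use LEFT JOIN so parents without children still appear (COUNT(c.id) gives 0)

Corrected query:
SELECT p.name, COUNT(c.id) FROM authors p LEFT JOIN novels c ON c.author_id = p.id GROUP BY p.name

Result:
name    | COUNT(c.id)
--------+------------
Asimov  | 1          
Austen  | 0          
Borges  | 2          
Orwell  | 1          
Tolkien | 1          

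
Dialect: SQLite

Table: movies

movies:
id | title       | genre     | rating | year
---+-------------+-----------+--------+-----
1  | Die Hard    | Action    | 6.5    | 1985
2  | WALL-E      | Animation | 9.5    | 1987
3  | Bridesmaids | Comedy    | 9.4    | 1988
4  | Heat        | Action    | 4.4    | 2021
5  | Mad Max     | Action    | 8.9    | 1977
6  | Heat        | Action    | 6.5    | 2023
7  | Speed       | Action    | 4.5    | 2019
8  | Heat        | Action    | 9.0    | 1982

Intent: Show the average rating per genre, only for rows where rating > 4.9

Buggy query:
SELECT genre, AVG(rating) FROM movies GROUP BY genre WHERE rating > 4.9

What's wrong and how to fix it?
Bug: WHERE cannot follow GROUP BY

Fix: Place WHERE between FROM and GROUP BY

Corrected query:
SELECT genre, AVG(rating) FROM movies WHERE rating > 4.9 GROUP BY genre

Result:
genre     | AVG(rating)
----------+------------
Action    | 7.725      
Animation | 9.5        
Comedy    | 9.4        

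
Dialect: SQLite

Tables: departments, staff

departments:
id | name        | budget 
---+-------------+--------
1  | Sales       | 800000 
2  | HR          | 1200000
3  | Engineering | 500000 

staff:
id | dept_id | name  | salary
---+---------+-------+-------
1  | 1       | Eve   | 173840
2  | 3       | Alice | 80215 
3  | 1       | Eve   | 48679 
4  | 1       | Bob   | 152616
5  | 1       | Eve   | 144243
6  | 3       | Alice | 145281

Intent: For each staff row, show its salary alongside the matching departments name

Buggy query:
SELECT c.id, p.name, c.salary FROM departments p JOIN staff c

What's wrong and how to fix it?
Bug: Missing join condition: each staff row is matched to all departments rows instead of just its own

Fix: Specify the join condition linking the foreign key to the parent id

Corrected query:
SELECT c.id, p.name, c.salary FROM departments p JOIN staff c ON c.dept_id = p.id

Result:
id | name        | salary
---+-------------+-------
1  | Sales       | 173840
2  | Engineering | 80215 
3  | Sales       | 48679 
4  | Sales       | 152616
5  | Sales       | 144243
6  | Engineering | 145281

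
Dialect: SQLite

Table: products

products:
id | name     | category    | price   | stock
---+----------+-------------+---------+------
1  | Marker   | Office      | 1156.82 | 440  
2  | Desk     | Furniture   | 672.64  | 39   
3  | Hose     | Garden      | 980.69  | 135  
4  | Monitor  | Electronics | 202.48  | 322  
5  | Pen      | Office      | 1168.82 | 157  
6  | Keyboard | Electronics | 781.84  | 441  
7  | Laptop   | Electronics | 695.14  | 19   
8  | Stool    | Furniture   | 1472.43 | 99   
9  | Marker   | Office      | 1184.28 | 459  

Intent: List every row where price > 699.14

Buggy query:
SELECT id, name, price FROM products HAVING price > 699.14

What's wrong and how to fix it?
Bug: This is a non-aggregate query (no GROUP BY, no aggregates), so in SQLite the HAVING clause is invalid here; a row-level condition belongs in WHERE

Fix: Replace HAVING with WHERE since the condition applies to individual rows

Corrected query:
SELECT id, name, price FROM products WHERE price > 699.14

Result:
id | name     | price  
---+----------+--------
1  | Marker   | 1156.82
3  | Hose     | 980.69 
5  | Pen      | 1168.82
6  | Keyboard | 781.84 
8  | Stool    | 1472.43
9  | Marker   | 1184.28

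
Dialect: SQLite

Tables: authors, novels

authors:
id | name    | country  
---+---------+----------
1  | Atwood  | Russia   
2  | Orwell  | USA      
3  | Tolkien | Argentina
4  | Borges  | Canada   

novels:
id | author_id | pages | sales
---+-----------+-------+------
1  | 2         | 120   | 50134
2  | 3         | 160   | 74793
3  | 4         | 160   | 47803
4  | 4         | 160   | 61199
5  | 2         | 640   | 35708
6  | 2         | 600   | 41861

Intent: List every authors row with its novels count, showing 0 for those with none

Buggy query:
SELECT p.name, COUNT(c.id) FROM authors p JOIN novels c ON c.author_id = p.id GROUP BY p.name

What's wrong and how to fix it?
Bug: INNER JOIN drops authors rows that have no matching novels rows

Fix: Switch to LEFT JOIN to retain unmatched parent rows

Corrected query:
SELECT p.name, COUNT(c.id) FROM authors p LEFT JOIN novels c ON c.author_id = p.id GROUP BY p.name

Result:
name    | COUNT(c.id)
--------+------------
Atwood  | 0          
Borges  | 2          
Orwell  | 3          
Tolkien | 1          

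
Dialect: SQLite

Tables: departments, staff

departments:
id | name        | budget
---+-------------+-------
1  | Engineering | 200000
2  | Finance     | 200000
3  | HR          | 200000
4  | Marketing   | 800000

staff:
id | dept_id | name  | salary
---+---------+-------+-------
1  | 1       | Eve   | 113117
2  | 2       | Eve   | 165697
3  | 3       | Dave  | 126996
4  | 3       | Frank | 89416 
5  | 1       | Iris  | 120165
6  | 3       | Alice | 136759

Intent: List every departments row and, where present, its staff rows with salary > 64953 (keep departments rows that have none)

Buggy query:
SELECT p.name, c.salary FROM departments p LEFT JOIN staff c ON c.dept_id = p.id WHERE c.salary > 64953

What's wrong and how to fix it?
Bug: Filtering c.salary in WHERE discards the NULL rows produced by LEFT JOIN, turning it into an inner join

Fix: Put 'c.salary > 64953' in the JOIN's ON clause instead of WHERE

Corrected query:
SELECT p.name, c.salary FROM departments p LEFT JOIN staff c ON c.dept_id = p.id AND c.salary > 64953

Result:
name        | salary
------------+-------
Engineering | 113117
Engineering | 120165
Finance     | 165697
HR          | 89416 
HR          | 126996
HR          | 136759
Marketing   | NULL  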